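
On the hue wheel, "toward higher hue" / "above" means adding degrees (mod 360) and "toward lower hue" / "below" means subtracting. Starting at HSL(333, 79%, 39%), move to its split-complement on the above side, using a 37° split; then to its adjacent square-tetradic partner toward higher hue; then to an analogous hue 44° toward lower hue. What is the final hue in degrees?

split-comp 37° ↑ +217°: 333 + 217 = 550 → 550 − 360 = 190°
square ↑ +90°: 190 + 90 = 280°
analog 44° ↓ −44°: 280 − 44 = 236°

236°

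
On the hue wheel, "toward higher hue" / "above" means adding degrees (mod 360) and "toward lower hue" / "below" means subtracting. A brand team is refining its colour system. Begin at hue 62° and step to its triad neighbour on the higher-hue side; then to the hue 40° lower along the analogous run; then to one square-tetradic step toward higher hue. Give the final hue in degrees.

232°

+120° (triadic ↑): 62 + 120 = 182°
−40° (analog 40° ↓): 182 − 40 = 142°
+90° (square ↑): 142 + 90 = 232°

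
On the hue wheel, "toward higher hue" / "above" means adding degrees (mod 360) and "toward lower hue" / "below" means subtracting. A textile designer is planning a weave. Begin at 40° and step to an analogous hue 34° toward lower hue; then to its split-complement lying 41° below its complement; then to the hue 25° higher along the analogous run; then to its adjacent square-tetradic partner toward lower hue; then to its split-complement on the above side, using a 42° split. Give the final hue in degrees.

302°

40 − 34 = 6°   (analog 34° ↓)
6 + 139 = 145°   (split-comp 41° ↓)
145 + 25 = 170°   (analog 25° ↑)
170 − 90 = 80°   (square ↓)
80 + 222 = 302°   (split-comp 42° ↑)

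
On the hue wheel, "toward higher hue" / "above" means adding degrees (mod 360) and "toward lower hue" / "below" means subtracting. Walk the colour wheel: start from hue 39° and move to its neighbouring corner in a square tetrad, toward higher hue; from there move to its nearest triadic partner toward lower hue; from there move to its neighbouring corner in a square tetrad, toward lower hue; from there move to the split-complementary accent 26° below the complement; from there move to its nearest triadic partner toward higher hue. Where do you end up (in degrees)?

square ↑ +90°: 39 + 90 = 129°
triadic ↓ −120°: 129 − 120 = 9°
square ↓ −90°: 9 − 90 = -81 → -81 + 360 = 279°
split-comp 26° ↓ +154°: 279 + 154 = 433 → 433 − 360 = 73°
triadic ↑ +120°: 73 + 120 = 193°

193°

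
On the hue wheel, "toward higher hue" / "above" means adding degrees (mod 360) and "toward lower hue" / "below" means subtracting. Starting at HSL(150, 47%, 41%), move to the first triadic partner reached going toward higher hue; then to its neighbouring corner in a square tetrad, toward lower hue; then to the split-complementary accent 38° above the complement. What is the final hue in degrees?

triadic ↑ +120°: 150 + 120 = 270°
square ↓ −90°: 270 − 90 = 180°
split-comp 38° ↑ +218°: 180 + 218 = 398 → 398 − 360 = 38°

38°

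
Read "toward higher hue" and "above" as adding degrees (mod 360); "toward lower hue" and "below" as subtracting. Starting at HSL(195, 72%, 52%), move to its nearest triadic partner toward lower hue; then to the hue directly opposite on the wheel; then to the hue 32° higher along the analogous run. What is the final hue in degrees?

−120° (triadic ↓): 195 − 120 = 75°
+180° (complement): 75 + 180 = 255°
+32° (analog 32° ↑): 255 + 32 = 287°

287°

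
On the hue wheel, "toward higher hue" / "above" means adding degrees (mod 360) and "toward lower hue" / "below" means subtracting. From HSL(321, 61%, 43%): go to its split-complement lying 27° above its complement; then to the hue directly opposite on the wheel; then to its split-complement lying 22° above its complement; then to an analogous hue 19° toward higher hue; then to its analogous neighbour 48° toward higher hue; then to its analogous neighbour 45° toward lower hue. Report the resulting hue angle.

split-comp 27° ↑ +207°: 321 + 207 = 528 → 528 − 360 = 168°
complement +180°: 168 + 180 = 348°
split-comp 22° ↑ +202°: 348 + 202 = 550 → 550 − 360 = 190°
analog 19° ↑ +19°: 190 + 19 = 209°
analog 48° ↑ +48°: 209 + 48 = 257°
analog 45° ↓ −45°: 257 − 45 = 212°

212°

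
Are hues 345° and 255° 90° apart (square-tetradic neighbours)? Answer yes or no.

yes

Angular distance: |345 − 255| = 90 = 90°.
90° apart (square-tetradic neighbours) requires 90°.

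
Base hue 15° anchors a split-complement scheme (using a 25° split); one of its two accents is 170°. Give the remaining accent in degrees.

220°

Split-complementary hues sit 25° either side of the complement.
Complement of the base 15°: 15 + 180 = 195°
The given accent 170° is 25° one side of 195°; the other accent sits 25° the other side: 195 + 25 = 220°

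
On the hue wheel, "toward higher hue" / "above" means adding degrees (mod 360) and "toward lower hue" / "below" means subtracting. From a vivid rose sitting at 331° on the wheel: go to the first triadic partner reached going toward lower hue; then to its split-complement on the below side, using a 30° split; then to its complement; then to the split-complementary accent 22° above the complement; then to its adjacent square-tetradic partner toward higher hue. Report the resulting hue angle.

113°

331 − 120 = 211°   (triadic ↓)
211 + 150 = 361 → 361 − 360 = 1°   (split-comp 30° ↓)
1 + 180 = 181°   (complement)
181 + 202 = 383 → 383 − 360 = 23°   (split-comp 22° ↑)
23 + 90 = 113°   (square ↑)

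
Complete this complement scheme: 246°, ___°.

The complement sits 180° across the wheel.
The full set through 246° is {66°, 246°}.
Given {246°}, the missing hue is 66°.

66°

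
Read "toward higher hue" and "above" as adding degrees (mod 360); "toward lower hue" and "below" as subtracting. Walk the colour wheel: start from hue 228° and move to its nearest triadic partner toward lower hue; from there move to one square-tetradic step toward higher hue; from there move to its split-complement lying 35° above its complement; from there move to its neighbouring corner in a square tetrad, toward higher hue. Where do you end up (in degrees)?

triadic ↓ −120°: 228 − 120 = 108°
square ↑ +90°: 108 + 90 = 198°
split-comp 35° ↑ +215°: 198 + 215 = 413 → 413 − 360 = 53°
square ↑ +90°: 53 + 90 = 143°

143°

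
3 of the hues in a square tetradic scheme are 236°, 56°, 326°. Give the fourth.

A square tetradic scheme places four hues every 90°.
The full set through 56° is {56°, 146°, 236°, 326°}.
Given {56°, 236°, 326°}, the missing hue is 146°.

146°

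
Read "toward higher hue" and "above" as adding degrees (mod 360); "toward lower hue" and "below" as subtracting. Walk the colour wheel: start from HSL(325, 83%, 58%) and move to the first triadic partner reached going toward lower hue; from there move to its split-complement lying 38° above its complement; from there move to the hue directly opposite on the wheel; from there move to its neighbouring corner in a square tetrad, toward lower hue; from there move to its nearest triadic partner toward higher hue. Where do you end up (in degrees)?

273°

325 − 120 = 205°   (triadic ↓)
205 + 218 = 423 → 423 − 360 = 63°   (split-comp 38° ↑)
63 + 180 = 243°   (complement)
243 − 90 = 153°   (square ↓)
153 + 120 = 273°   (triadic ↑)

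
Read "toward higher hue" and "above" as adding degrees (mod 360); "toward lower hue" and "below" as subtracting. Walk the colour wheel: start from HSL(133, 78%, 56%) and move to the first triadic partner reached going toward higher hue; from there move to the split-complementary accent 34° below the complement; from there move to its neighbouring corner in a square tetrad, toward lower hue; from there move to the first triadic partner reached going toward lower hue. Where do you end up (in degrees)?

triadic ↑ +120°: 133 + 120 = 253°
split-comp 34° ↓ +146°: 253 + 146 = 399 → 399 − 360 = 39°
square ↓ −90°: 39 − 90 = -51 → -51 + 360 = 309°
triadic ↓ −120°: 309 − 120 = 189°

189°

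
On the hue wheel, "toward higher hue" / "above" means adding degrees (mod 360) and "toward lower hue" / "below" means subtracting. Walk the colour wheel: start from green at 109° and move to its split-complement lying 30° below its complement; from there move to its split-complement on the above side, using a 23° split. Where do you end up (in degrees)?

102°

split-comp 30° ↓ +150°: 109 + 150 = 259°
split-comp 23° ↑ +203°: 259 + 203 = 462 → 462 − 360 = 102°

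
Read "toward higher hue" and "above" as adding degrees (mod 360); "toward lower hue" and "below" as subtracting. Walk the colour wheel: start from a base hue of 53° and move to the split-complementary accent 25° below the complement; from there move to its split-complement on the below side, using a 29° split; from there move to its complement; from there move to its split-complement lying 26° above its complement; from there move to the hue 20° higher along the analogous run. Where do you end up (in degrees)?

split-comp 25° ↓ +155°: 53 + 155 = 208°
split-comp 29° ↓ +151°: 208 + 151 = 359°
complement +180°: 359 + 180 = 539 → 539 − 360 = 179°
split-comp 26° ↑ +206°: 179 + 206 = 385 → 385 − 360 = 25°
analog 20° ↑ +20°: 25 + 20 = 45°

45°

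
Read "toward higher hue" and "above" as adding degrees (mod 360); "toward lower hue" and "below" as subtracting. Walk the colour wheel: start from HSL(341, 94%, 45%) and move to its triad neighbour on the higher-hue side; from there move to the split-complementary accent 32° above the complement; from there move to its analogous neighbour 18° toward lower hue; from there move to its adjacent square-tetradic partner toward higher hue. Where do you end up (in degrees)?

25°

341 + 120 = 461 → 461 − 360 = 101°   (triadic ↑)
101 + 212 = 313°   (split-comp 32° ↑)
313 − 18 = 295°   (analog 18° ↓)
295 + 90 = 385 → 385 − 360 = 25°   (square ↑)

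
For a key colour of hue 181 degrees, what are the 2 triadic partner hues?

A triad places three hues 120° apart.
181 + 120 = 301°
181 + 240 = 421 → 421 − 360 = 61°

301° and 61°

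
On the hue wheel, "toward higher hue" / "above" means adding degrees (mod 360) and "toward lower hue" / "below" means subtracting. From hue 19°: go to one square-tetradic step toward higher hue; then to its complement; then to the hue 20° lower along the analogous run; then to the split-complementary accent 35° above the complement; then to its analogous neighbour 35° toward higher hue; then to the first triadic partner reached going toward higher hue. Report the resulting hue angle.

279°

19 + 90 = 109°   (square ↑)
109 + 180 = 289°   (complement)
289 − 20 = 269°   (analog 20° ↓)
269 + 215 = 484 → 484 − 360 = 124°   (split-comp 35° ↑)
124 + 35 = 159°   (analog 35° ↑)
159 + 120 = 279°   (triadic ↑)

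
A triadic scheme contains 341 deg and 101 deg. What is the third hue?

221°

A triad spaces three hues 120° apart.
The full set is {101°, 221°, 341°}.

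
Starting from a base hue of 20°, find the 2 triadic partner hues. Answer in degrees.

140° and 260°

A triad places three hues 120° apart.
20 + 120 = 140°
20 + 240 = 260°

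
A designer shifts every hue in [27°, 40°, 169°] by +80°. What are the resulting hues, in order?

107°, 120°, 249°

27 + 80 = 107°
40 + 80 = 120°
169 + 80 = 249°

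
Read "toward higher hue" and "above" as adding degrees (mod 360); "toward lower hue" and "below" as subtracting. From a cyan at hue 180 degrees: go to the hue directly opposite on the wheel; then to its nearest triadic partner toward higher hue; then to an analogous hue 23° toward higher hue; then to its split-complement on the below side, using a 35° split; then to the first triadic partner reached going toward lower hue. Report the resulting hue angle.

168°

complement +180°: 180 + 180 = 360 → 360 − 360 = 0°
triadic ↑ +120°: 0 + 120 = 120°
analog 23° ↑ +23°: 120 + 23 = 143°
split-comp 35° ↓ +145°: 143 + 145 = 288°
triadic ↓ −120°: 288 − 120 = 168°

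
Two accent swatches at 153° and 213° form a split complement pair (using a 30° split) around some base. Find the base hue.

3°

The accents sit 30° either side of the complement, so the complement is their short-arc midpoint on the wheel.
Short-arc midpoint of 153° and 213°: 183°.
Base is 180° from the complement: 183 − 180 = 3°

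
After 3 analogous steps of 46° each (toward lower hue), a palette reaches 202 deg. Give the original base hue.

340°

3 steps of 46° (toward lower hue) give a net shift of −138°.
Start = end − shift: 202 + 138 = 340°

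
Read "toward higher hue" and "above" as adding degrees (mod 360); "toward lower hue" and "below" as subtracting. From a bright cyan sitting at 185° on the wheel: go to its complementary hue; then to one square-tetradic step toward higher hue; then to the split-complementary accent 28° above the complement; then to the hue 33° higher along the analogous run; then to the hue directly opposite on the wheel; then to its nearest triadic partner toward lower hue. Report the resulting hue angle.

+180° (complement): 185 + 180 = 365 → 365 − 360 = 5°
+90° (square ↑): 5 + 90 = 95°
+208° (split-comp 28° ↑): 95 + 208 = 303°
+33° (analog 33° ↑): 303 + 33 = 336°
+180° (complement): 336 + 180 = 516 → 516 − 360 = 156°
−120° (triadic ↓): 156 − 120 = 36°

36°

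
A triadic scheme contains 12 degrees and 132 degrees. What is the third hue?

252°

A triad spaces three hues 120° apart.
The full set is {12°, 132°, 252°}.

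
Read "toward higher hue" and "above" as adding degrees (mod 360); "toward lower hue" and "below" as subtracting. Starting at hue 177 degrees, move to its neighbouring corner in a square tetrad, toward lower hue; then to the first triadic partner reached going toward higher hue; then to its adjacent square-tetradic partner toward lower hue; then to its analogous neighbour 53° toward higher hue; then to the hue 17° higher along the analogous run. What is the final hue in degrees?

−90° (square ↓): 177 − 90 = 87°
+120° (triadic ↑): 87 + 120 = 207°
−90° (square ↓): 207 − 90 = 117°
+53° (analog 53° ↑): 117 + 53 = 170°
+17° (analog 17° ↑): 170 + 17 = 187°

187°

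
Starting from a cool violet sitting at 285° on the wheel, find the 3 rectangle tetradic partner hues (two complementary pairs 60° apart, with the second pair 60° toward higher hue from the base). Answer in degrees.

285 + 60 = 345°
285 + 180 = 465 → 465 − 360 = 105°
285 + 240 = 525 → 525 − 360 = 165°

345°, 105°, 165°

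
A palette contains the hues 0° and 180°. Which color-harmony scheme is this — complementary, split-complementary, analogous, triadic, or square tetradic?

Sort the hues: 0°, 180°.
Successive gaps around the wheel: 180°, 180°.
Two hues 180° apart are complementary.

complementary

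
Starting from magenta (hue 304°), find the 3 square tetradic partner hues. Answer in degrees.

A square tetradic scheme places four hues every 90°.
304 + 90 = 394 → 394 − 360 = 34°
304 + 180 = 484 → 484 − 360 = 124°
304 + 270 = 574 → 574 − 360 = 214°

34°, 124°, and 214°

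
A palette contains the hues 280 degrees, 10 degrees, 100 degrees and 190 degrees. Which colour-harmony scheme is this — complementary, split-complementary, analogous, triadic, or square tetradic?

Sort the hues: 10°, 100°, 190°, 280°.
Successive gaps around the wheel: 90°, 90°, 90°, 90°.
Four hues every 90° form a square tetradic scheme.

square tetradic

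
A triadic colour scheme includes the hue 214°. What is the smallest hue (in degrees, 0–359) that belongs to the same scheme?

94°

A triad places three hues 120° apart.
The full set through 214° is {94°, 214°, 334°}.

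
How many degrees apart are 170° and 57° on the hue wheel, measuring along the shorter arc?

113°

|170 − 57| = 113.
113 ≤ 180, so the shorter arc is 113°.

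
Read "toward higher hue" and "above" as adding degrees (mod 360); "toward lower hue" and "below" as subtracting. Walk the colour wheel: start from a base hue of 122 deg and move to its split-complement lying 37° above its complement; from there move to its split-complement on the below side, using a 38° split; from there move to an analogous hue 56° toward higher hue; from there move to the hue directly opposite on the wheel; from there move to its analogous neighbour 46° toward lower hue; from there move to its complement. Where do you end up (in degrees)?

split-comp 37° ↑ +217°: 122 + 217 = 339°
split-comp 38° ↓ +142°: 339 + 142 = 481 → 481 − 360 = 121°
analog 56° ↑ +56°: 121 + 56 = 177°
complement +180°: 177 + 180 = 357°
analog 46° ↓ −46°: 357 − 46 = 311°
complement +180°: 311 + 180 = 491 → 491 − 360 = 131°

131°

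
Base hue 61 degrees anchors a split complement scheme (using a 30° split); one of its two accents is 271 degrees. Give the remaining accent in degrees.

211°

Split-complementary hues sit 30° either side of the complement.
Complement of the base 61°: 61 + 180 = 241°
The given accent 271° is 30° one side of 241°; the other accent sits 30° the other side: 241 − 30 = 211°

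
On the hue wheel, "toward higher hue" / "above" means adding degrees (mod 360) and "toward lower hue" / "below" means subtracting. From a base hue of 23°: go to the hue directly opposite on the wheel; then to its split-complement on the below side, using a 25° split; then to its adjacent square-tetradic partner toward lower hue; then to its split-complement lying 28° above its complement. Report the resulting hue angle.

23 + 180 = 203°   (complement)
203 + 155 = 358°   (split-comp 25° ↓)
358 − 90 = 268°   (square ↓)
268 + 208 = 476 → 476 − 360 = 116°   (split-comp 28° ↑)

116°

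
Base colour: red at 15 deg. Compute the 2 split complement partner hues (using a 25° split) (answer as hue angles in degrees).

Split-complementary hues sit 25° either side of the complement.
Complement of 15 deg: 15 + 180 = 195°
195 − 25 = 170°
195 + 25 = 220°

170° and 220°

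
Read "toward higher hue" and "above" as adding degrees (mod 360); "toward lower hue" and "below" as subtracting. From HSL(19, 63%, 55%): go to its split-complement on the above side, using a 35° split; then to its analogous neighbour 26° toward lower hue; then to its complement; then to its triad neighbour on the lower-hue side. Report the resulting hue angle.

19 + 215 = 234°   (split-comp 35° ↑)
234 − 26 = 208°   (analog 26° ↓)
208 + 180 = 388 → 388 − 360 = 28°   (complement)
28 − 120 = -92 → -92 + 360 = 268°   (triadic ↓)

268°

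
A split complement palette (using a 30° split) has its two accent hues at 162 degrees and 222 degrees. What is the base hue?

The accents sit 30° either side of the complement, so the complement is their short-arc midpoint on the wheel.
Short-arc midpoint of 162° and 222°: 192°.
Base is 180° from the complement: 192 − 180 = 12°

12°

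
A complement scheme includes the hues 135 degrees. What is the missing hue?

315°

The complement sits 180° across the wheel.
The full set through 135° is {135°, 315°}.
Given {135°}, the missing hue is 315°.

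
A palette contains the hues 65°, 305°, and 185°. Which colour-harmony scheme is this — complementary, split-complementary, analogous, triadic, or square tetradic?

Sort the hues: 65°, 185°, 305°.
Successive gaps around the wheel: 120°, 120°, 120°.
Three hues equally spaced 120° apart form a triad.

triadic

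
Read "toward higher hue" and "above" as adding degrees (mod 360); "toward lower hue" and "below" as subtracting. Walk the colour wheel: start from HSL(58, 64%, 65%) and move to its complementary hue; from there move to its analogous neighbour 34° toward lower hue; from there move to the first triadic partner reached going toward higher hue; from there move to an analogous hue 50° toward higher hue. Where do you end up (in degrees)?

+180° (complement): 58 + 180 = 238°
−34° (analog 34° ↓): 238 − 34 = 204°
+120° (triadic ↑): 204 + 120 = 324°
+50° (analog 50° ↑): 324 + 50 = 374 → 374 − 360 = 14°

14°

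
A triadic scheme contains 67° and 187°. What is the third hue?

A triad spaces three hues 120° apart.
The full set is {67°, 187°, 307°}.

307°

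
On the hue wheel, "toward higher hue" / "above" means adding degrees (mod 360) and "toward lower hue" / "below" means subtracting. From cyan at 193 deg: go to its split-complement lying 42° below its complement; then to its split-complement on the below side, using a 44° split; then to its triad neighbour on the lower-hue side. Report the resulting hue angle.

347°

split-comp 42° ↓ +138°: 193 + 138 = 331°
split-comp 44° ↓ +136°: 331 + 136 = 467 → 467 − 360 = 107°
triadic ↓ −120°: 107 − 120 = -13 → -13 + 360 = 347°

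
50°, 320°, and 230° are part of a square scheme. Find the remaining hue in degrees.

A square tetradic scheme places four hues every 90°.
The full set through 50° is {50°, 140°, 230°, 320°}.
Given {50°, 230°, 320°}, the missing hue is 140°.

140°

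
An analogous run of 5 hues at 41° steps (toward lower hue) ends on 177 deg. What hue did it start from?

4 steps of 41° (toward lower hue) give a net shift of −164°.
Start = end − shift: 177 + 164 = 341°

341°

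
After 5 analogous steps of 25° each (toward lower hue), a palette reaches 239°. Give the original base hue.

5 steps of 25° (toward lower hue) give a net shift of −125°.
Start = end − shift: 239 + 125 = 364 → 364 − 360 = 4°

4°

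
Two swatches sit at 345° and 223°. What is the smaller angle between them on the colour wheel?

122°

|345 − 223| = 122.
122 ≤ 180, so the shorter arc is 122°.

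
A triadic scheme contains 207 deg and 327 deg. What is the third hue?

A triad spaces three hues 120° apart.
The full set is {87°, 207°, 327°}.

87°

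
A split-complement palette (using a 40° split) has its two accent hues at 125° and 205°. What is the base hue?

The accents sit 40° either side of the complement, so the complement is their short-arc midpoint on the wheel.
Short-arc midpoint of 125° and 205°: 165°.
Base is 180° from the complement: 165 − 180 = -15 → -15 + 360 = 345°

345°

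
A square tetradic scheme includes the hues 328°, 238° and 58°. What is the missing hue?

A square tetradic scheme places four hues every 90°.
The full set through 58° is {58°, 148°, 238°, 328°}.
Given {58°, 238°, 328°}, the missing hue is 148°.

148°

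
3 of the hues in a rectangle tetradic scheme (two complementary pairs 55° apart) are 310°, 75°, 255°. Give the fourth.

A rectangular tetradic uses two complementary pairs 55° apart: offsets 0°, 55°, 180°, 235°.
Among {75°, 255°, 310°}, 255° and 75° are a 180° pair.
The remaining hue 310° needs its own complement: 310 + 180 = 490 → 490 − 360 = 130°

130°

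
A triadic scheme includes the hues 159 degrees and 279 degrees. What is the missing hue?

39°

A triad places three hues 120° apart.
The full set through 159° is {39°, 159°, 279°}.
Given {159°, 279°}, the missing hue is 39°.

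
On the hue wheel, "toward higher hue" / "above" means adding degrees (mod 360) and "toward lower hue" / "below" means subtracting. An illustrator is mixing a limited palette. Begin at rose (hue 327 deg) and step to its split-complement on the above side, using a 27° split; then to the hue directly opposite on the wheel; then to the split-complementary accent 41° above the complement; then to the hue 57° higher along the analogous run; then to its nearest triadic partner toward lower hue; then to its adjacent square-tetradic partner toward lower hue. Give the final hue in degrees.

+207° (split-comp 27° ↑): 327 + 207 = 534 → 534 − 360 = 174°
+180° (complement): 174 + 180 = 354°
+221° (split-comp 41° ↑): 354 + 221 = 575 → 575 − 360 = 215°
+57° (analog 57° ↑): 215 + 57 = 272°
−120° (triadic ↓): 272 − 120 = 152°
−90° (square ↓): 152 − 90 = 62°

62°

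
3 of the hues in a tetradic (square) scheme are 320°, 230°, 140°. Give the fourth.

A square tetradic scheme places four hues every 90°.
The full set through 140° is {50°, 140°, 230°, 320°}.
Given {140°, 230°, 320°}, the missing hue is 50°.

50°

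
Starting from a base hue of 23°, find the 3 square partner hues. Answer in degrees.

A square tetradic scheme places four hues every 90°.
23 + 90 = 113°
23 + 180 = 203°
23 + 270 = 293°

113°, 203°, and 293°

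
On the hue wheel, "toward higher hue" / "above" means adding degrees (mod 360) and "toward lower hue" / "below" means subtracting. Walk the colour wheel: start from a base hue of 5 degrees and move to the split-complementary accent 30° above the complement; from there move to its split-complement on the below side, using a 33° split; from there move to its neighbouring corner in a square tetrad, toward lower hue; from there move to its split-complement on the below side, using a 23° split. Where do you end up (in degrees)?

split-comp 30° ↑ +210°: 5 + 210 = 215°
split-comp 33° ↓ +147°: 215 + 147 = 362 → 362 − 360 = 2°
square ↓ −90°: 2 − 90 = -88 → -88 + 360 = 272°
split-comp 23° ↓ +157°: 272 + 157 = 429 → 429 − 360 = 69°

69°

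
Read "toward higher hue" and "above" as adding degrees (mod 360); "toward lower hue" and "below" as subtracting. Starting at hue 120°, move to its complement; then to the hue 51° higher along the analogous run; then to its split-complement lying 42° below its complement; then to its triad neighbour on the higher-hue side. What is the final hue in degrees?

249°

complement +180°: 120 + 180 = 300°
analog 51° ↑ +51°: 300 + 51 = 351°
split-comp 42° ↓ +138°: 351 + 138 = 489 → 489 − 360 = 129°
triadic ↑ +120°: 129 + 120 = 249°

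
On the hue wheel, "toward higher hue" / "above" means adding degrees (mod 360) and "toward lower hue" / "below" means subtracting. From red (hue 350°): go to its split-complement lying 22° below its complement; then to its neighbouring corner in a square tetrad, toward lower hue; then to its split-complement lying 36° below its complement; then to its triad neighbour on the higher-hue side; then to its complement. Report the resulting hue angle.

split-comp 22° ↓ +158°: 350 + 158 = 508 → 508 − 360 = 148°
square ↓ −90°: 148 − 90 = 58°
split-comp 36° ↓ +144°: 58 + 144 = 202°
triadic ↑ +120°: 202 + 120 = 322°
complement +180°: 322 + 180 = 502 → 502 − 360 = 142°

142°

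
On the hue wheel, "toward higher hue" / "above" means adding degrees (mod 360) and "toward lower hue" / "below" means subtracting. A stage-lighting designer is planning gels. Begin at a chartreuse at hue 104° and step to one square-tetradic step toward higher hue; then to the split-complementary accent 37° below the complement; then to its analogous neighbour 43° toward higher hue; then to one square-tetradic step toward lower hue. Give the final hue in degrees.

square ↑ +90°: 104 + 90 = 194°
split-comp 37° ↓ +143°: 194 + 143 = 337°
analog 43° ↑ +43°: 337 + 43 = 380 → 380 − 360 = 20°
square ↓ −90°: 20 − 90 = -70 → -70 + 360 = 290°

290°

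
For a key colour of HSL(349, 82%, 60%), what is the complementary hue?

349 + 180 = 529 → 529 − 360 = 169°

169°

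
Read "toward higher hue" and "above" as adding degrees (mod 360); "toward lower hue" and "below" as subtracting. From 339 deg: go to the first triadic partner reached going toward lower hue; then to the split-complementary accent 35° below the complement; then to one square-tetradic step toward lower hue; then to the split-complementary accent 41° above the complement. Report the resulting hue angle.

−120° (triadic ↓): 339 − 120 = 219°
+145° (split-comp 35° ↓): 219 + 145 = 364 → 364 − 360 = 4°
−90° (square ↓): 4 − 90 = -86 → -86 + 360 = 274°
+221° (split-comp 41° ↑): 274 + 221 = 495 → 495 − 360 = 135°

135°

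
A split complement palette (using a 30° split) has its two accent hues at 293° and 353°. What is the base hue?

The accents sit 30° either side of the complement, so the complement is their short-arc midpoint on the wheel.
Short-arc midpoint of 293° and 353°: 323°.
Base is 180° from the complement: 323 − 180 = 143°

143°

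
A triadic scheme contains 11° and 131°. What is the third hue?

251°

A triad spaces three hues 120° apart.
The full set is {11°, 131°, 251°}.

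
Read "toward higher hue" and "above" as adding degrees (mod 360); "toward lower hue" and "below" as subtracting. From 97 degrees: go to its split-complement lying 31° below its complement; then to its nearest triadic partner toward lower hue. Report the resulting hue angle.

+149° (split-comp 31° ↓): 97 + 149 = 246°
−120° (triadic ↓): 246 − 120 = 126°

126°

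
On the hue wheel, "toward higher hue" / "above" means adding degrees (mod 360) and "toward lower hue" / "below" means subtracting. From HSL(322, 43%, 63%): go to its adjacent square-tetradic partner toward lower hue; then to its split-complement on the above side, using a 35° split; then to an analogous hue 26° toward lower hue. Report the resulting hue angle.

61°

322 − 90 = 232°   (square ↓)
232 + 215 = 447 → 447 − 360 = 87°   (split-comp 35° ↑)
87 − 26 = 61°   (analog 26° ↓)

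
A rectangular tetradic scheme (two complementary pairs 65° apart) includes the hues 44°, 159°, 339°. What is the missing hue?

A rectangular tetradic uses two complementary pairs 65° apart: offsets 0°, 65°, 180°, 245°.
Among {44°, 159°, 339°}, 159° and 339° are a 180° pair.
The remaining hue 44° needs its own complement: 44 + 180 = 224°

224°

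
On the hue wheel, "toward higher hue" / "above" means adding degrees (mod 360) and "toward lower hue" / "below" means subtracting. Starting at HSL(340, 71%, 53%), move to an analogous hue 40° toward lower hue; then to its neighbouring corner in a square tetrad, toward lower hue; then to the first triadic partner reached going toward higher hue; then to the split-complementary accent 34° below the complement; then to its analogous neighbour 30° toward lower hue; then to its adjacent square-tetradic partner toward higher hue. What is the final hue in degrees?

340 − 40 = 300°   (analog 40° ↓)
300 − 90 = 210°   (square ↓)
210 + 120 = 330°   (triadic ↑)
330 + 146 = 476 → 476 − 360 = 116°   (split-comp 34° ↓)
116 − 30 = 86°   (analog 30° ↓)
86 + 90 = 176°   (square ↑)

176°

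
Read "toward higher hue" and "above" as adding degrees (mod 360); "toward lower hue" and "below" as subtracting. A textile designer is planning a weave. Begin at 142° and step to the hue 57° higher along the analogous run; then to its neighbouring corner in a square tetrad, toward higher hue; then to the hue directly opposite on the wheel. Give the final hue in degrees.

+57° (analog 57° ↑): 142 + 57 = 199°
+90° (square ↑): 199 + 90 = 289°
+180° (complement): 289 + 180 = 469 → 469 − 360 = 109°

109°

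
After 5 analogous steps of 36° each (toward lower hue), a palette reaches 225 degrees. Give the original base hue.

45°

5 steps of 36° (toward lower hue) give a net shift of −180°.
Start = end − shift: 225 + 180 = 405 → 405 − 360 = 45°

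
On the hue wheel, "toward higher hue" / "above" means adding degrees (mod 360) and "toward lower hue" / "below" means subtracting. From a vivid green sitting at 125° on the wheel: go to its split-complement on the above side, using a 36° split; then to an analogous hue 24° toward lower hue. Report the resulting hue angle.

125 + 216 = 341°   (split-comp 36° ↑)
341 − 24 = 317°   (analog 24° ↓)

317°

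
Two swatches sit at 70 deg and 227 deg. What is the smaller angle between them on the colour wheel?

157°

|70 − 227| = 157.
157 ≤ 180, so the shorter arc is 157°.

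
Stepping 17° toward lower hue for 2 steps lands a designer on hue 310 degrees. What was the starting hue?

344°

2 steps of 17° (toward lower hue) give a net shift of −34°.
Start = end − shift: 310 + 34 = 344°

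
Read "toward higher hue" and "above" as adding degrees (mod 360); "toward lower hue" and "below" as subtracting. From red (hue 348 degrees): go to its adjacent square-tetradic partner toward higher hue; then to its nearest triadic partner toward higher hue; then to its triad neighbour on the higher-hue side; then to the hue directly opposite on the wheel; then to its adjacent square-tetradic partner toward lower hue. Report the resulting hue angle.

square ↑ +90°: 348 + 90 = 438 → 438 − 360 = 78°
triadic ↑ +120°: 78 + 120 = 198°
triadic ↑ +120°: 198 + 120 = 318°
complement +180°: 318 + 180 = 498 → 498 − 360 = 138°
square ↓ −90°: 138 − 90 = 48°

48°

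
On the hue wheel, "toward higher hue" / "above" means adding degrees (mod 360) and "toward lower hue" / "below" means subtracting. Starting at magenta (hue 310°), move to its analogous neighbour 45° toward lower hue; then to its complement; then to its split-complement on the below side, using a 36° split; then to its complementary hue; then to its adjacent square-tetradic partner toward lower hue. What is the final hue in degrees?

−45° (analog 45° ↓): 310 − 45 = 265°
+180° (complement): 265 + 180 = 445 → 445 − 360 = 85°
+144° (split-comp 36° ↓): 85 + 144 = 229°
+180° (complement): 229 + 180 = 409 → 409 − 360 = 49°
−90° (square ↓): 49 − 90 = -41 → -41 + 360 = 319°

319°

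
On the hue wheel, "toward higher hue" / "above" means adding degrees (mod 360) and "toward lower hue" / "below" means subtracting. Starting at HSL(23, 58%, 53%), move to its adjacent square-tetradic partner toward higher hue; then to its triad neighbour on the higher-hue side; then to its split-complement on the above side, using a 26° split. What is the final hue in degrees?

79°

23 + 90 = 113°   (square ↑)
113 + 120 = 233°   (triadic ↑)
233 + 206 = 439 → 439 − 360 = 79°   (split-comp 26° ↑)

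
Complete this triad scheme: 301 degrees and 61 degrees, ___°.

A triad places three hues 120° apart.
The full set through 61° is {61°, 181°, 301°}.
Given {61°, 301°}, the missing hue is 181°.

181°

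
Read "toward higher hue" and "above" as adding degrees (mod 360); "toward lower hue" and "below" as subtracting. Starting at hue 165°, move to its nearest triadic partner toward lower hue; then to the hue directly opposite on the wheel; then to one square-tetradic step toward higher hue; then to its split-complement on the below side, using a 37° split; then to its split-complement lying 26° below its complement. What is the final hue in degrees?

−120° (triadic ↓): 165 − 120 = 45°
+180° (complement): 45 + 180 = 225°
+90° (square ↑): 225 + 90 = 315°
+143° (split-comp 37° ↓): 315 + 143 = 458 → 458 − 360 = 98°
+154° (split-comp 26° ↓): 98 + 154 = 252°

252°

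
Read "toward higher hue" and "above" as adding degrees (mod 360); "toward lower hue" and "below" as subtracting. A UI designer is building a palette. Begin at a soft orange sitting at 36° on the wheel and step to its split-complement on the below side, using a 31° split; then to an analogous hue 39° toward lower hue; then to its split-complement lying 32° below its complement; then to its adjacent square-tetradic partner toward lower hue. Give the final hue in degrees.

36 + 149 = 185°   (split-comp 31° ↓)
185 − 39 = 146°   (analog 39° ↓)
146 + 148 = 294°   (split-comp 32° ↓)
294 − 90 = 204°   (square ↓)

204°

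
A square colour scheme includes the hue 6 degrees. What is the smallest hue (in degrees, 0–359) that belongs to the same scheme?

A square tetradic scheme places four hues every 90°.
The full set through 6° is {6°, 96°, 186°, 276°}.

6°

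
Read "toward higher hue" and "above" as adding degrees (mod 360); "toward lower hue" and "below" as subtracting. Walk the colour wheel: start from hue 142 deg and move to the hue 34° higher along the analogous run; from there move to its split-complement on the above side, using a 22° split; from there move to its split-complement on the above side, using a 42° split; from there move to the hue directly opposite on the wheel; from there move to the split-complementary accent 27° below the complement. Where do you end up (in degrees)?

analog 34° ↑ +34°: 142 + 34 = 176°
split-comp 22° ↑ +202°: 176 + 202 = 378 → 378 − 360 = 18°
split-comp 42° ↑ +222°: 18 + 222 = 240°
complement +180°: 240 + 180 = 420 → 420 − 360 = 60°
split-comp 27° ↓ +153°: 60 + 153 = 213°

213°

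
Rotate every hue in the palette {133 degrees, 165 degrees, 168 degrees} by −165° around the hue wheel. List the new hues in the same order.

133 − 165 = -32 → -32 + 360 = 328°
165 − 165 = 0°
168 − 165 = 3°

328°, 0°, 3°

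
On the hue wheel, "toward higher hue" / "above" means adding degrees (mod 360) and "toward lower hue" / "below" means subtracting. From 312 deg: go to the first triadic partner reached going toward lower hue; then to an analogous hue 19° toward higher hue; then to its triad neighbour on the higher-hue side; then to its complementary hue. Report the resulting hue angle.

−120° (triadic ↓): 312 − 120 = 192°
+19° (analog 19° ↑): 192 + 19 = 211°
+120° (triadic ↑): 211 + 120 = 331°
+180° (complement): 331 + 180 = 511 → 511 − 360 = 151°

151°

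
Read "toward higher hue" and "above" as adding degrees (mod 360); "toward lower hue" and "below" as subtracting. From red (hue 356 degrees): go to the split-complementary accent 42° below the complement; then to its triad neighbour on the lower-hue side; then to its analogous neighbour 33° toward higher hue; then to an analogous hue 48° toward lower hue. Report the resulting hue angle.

359°

+138° (split-comp 42° ↓): 356 + 138 = 494 → 494 − 360 = 134°
−120° (triadic ↓): 134 − 120 = 14°
+33° (analog 33° ↑): 14 + 33 = 47°
−48° (analog 48° ↓): 47 − 48 = -1 → -1 + 360 = 359°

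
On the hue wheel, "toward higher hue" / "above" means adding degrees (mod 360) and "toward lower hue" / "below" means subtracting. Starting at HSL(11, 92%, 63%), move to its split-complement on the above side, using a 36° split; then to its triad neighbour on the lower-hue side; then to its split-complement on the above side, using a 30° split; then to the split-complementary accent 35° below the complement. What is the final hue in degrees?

102°

+216° (split-comp 36° ↑): 11 + 216 = 227°
−120° (triadic ↓): 227 − 120 = 107°
+210° (split-comp 30° ↑): 107 + 210 = 317°
+145° (split-comp 35° ↓): 317 + 145 = 462 → 462 − 360 = 102°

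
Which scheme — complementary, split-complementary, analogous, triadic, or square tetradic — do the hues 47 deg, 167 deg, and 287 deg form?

triadic

Sort the hues: 47°, 167°, 287°.
Successive gaps around the wheel: 120°, 120°, 120°.
Three hues equally spaced 120° apart form a triad.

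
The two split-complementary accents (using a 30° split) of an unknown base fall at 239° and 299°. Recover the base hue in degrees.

89°

The accents sit 30° either side of the complement, so the complement is their short-arc midpoint on the wheel.
Short-arc midpoint of 239° and 299°: 269°.
Base is 180° from the complement: 269 − 180 = 89°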